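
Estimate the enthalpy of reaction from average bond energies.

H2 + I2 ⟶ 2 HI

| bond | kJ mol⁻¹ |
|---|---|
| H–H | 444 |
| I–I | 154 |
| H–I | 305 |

ΔH ≈ −12 kJ

Bonds broken (reactants):
  H–H: 1 × 444 = 444
  I–I: 1 × 154 = 154
  Σ(broken) = 598 kJ
Bonds formed (products):
  H–I: 2 × 305 = 610
  Σ(formed) = 610 kJ
ΔH = Σ(broken) − Σ(formed) = 598 − 610 = −12 kJ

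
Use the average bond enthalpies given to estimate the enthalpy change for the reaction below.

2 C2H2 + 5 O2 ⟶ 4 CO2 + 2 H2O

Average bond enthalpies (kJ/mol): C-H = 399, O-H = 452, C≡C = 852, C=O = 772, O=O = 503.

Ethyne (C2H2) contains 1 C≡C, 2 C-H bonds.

ΔH ≈ −2169 kJ

Bonds broken (reactants):
  C≡C: 2 × 852 = 1704
  C-H: 4 × 399 = 1596
  O=O: 5 × 503 = 2515
  Σ(broken) = 5815 kJ
Bonds formed (products):
  C=O: 8 × 772 = 6176
  O-H: 4 × 452 = 1808
  Σ(formed) = 7984 kJ
ΔH = Σ(broken) − Σ(formed) = 5815 − 7984 = −2169 kJ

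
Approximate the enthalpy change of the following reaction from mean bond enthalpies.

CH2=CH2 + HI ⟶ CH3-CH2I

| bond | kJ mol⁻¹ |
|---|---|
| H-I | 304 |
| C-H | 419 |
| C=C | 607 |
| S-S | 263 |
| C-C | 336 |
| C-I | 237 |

Bonds broken (reactants):
  C-H: 4 × 419 = 1676
  C=C: 1 × 607 = 607
  H-I: 1 × 304 = 304
  Σ(broken) = 2587 kJ
Bonds formed (products):
  C-C: 1 × 336 = 336
  C-H: 5 × 419 = 2095
  C-I: 1 × 237 = 237
  Σ(formed) = 2668 kJ
ΔH = Σ(broken) − Σ(formed) = 2587 − 2668 = −81 kJ

ΔH ≈ −81 kJ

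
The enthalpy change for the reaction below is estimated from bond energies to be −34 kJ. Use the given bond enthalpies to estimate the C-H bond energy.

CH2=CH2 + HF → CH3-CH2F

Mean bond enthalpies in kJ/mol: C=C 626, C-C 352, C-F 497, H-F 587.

D(C-H) ≈ 398 kJ/mol

Let D be the C-H bond energy.
Σ(broken) = 4×D + 1×626 + 1×587 = 1213 + 4D
Σ(formed) = 1×352 + 1×497 + 5×D = 849 + 5D
ΔH = Σ(broken) − Σ(formed) = (1213 + 4D) − (849 + 5D) = +364 − D
Setting this equal to −34 kJ gives D = 398 kJ/mol.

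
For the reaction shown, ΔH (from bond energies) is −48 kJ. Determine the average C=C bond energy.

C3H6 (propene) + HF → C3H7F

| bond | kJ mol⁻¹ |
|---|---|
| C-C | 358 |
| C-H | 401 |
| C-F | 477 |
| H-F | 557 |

D(C=C) ≈ 631 kJ/mol

Let D be the C=C bond energy.
Σ(broken) = 1×358 + 6×401 + 1×D + 1×557 = 3321 + D
Σ(formed) = 2×358 + 1×477 + 7×401 = 4000
ΔH = Σ(broken) − Σ(formed) = (3321 + D) − (4000) = −679 + D
Setting this equal to −48 kJ gives D = 631 kJ/mol.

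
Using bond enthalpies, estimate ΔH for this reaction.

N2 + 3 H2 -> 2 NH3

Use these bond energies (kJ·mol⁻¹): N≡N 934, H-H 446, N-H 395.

ΔH ≈ −98 kJ

Bonds broken (reactants):
  H-H: 3 × 446 = 1338
  N≡N: 1 × 934 = 934
  Σ(broken) = 2272 kJ
Bonds formed (products):
  N-H: 6 × 395 = 2370
  Σ(formed) = 2370 kJ
ΔH = Σ(broken) − Σ(formed) = 2272 − 2370 = −98 kJ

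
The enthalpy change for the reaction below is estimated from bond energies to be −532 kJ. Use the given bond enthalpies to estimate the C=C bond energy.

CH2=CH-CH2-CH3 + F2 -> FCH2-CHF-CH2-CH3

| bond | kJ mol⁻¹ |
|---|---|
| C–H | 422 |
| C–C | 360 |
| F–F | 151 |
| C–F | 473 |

D(C=C) ≈ 623 kJ/mol

Let D be the C=C bond energy.
Σ(broken) = 2×360 + 8×422 + 1×D + 1×151 = 4247 + D
Σ(formed) = 3×360 + 2×473 + 8×422 = 5402
ΔH = Σ(broken) − Σ(formed) = (4247 + D) − (5402) = −1155 + D
Setting this equal to −532 kJ gives D = 623 kJ/mol.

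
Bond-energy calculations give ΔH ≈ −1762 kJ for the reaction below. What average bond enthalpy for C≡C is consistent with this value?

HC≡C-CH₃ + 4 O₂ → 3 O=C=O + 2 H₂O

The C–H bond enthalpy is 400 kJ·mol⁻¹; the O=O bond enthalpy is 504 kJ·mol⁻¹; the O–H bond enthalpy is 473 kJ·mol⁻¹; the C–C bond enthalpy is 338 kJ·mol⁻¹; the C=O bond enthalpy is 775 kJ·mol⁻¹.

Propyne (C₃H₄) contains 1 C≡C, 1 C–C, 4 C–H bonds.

Let D be the C≡C bond energy.
Σ(broken) = 1×D + 1×338 + 4×400 + 4×504 = 3954 + D
Σ(formed) = 6×775 + 4×473 = 6542
ΔH = Σ(broken) − Σ(formed) = (3954 + D) − (6542) = −2588 + D
Setting this equal to −1762 kJ gives D = 826 kJ/mol.

D(C≡C) ≈ 826 kJ/mol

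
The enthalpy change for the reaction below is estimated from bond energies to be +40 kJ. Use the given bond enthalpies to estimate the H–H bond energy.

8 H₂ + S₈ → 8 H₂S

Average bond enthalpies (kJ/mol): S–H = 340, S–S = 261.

D(H–H) ≈ 424 kJ/mol

Let D be the H–H bond energy.
Σ(broken) = 8×D + 8×261 = 2088 + 8D
Σ(formed) = 16×340 = 5440
ΔH = Σ(broken) − Σ(formed) = (2088 + 8D) − (5440) = −3352 + 8D
Setting this equal to +40 kJ gives 8D = 3392, so D = 424 kJ/mol.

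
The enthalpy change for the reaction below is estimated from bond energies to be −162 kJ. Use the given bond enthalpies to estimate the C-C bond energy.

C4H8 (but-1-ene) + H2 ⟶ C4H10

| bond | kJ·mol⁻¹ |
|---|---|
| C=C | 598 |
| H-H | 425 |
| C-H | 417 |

Let D be the C-C bond energy.
Σ(broken) = 2×D + 8×417 + 1×598 + 1×425 = 4359 + 2D
Σ(formed) = 3×D + 10×417 = 4170 + 3D
ΔH = Σ(broken) − Σ(formed) = (4359 + 2D) − (4170 + 3D) = +189 − D
Setting this equal to −162 kJ gives D = 351 kJ/mol.

D(C-C) ≈ 351 kJ/mol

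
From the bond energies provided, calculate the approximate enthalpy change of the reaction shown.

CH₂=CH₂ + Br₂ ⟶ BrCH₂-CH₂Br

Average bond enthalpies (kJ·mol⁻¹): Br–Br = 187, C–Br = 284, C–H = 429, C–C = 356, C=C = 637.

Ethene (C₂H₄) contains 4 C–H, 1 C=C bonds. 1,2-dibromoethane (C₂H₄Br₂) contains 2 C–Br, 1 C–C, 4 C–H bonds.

ΔH ≈ −100 kJ

Bonds broken (reactants):
  Br–Br: 1 × 187 = 187
  C–H: 4 × 429 = 1716
  C=C: 1 × 637 = 637
  Σ(broken) = 2540 kJ
Bonds formed (products):
  C–Br: 2 × 284 = 568
  C–C: 1 × 356 = 356
  C–H: 4 × 429 = 1716
  Σ(formed) = 2640 kJ
ΔH = Σ(broken) − Σ(formed) = 2540 − 2640 = −100 kJ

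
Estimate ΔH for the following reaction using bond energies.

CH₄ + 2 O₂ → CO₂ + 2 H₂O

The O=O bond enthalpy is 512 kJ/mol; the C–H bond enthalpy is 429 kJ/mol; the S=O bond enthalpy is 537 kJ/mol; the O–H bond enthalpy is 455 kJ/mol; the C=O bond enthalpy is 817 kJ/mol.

ΔH ≈ −714 kJ

Bonds broken (reactants):
  C–H: 4 × 429 = 1716
  O=O: 2 × 512 = 1024
  Σ(broken) = 2740 kJ
Bonds formed (products):
  C=O: 2 × 817 = 1634
  O–H: 4 × 455 = 1820
  Σ(formed) = 3454 kJ
ΔH = Σ(broken) − Σ(formed) = 2740 − 3454 = −714 kJ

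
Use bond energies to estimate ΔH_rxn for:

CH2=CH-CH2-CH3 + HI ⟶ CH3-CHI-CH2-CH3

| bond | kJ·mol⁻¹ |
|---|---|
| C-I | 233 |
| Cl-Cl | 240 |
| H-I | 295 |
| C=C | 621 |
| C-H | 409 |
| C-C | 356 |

Bonds broken (reactants):
  C-C: 2 × 356 = 712
  C-H: 8 × 409 = 3272
  C=C: 1 × 621 = 621
  H-I: 1 × 295 = 295
  Σ(broken) = 4900 kJ
Bonds formed (products):
  C-C: 3 × 356 = 1068
  C-H: 9 × 409 = 3681
  C-I: 1 × 233 = 233
  Σ(formed) = 4982 kJ
ΔH = Σ(broken) − Σ(formed) = 4900 − 4982 = −82 kJ

ΔH ≈ −82 kJ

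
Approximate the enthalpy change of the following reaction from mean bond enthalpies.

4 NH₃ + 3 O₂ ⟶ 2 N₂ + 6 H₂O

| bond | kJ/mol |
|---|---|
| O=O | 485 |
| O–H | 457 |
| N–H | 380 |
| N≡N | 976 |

Bonds broken (reactants):
  N–H: 12 × 380 = 4560
  O=O: 3 × 485 = 1455
  Σ(broken) = 6015 kJ
Bonds formed (products):
  N≡N: 2 × 976 = 1952
  O–H: 12 × 457 = 5484
  Σ(formed) = 7436 kJ
ΔH = Σ(broken) − Σ(formed) = 6015 − 7436 = −1421 kJ

ΔH ≈ −1421 kJ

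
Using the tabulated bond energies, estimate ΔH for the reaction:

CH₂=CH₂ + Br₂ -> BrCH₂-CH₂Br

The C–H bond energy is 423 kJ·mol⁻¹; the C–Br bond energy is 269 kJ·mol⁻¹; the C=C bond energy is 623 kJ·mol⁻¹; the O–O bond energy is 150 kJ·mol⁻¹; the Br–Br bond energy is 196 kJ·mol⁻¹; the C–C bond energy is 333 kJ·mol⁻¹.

ΔH ≈ −52 kJ

Bonds broken (reactants):
  Br–Br: 1 × 196 = 196
  C–H: 4 × 423 = 1692
  C=C: 1 × 623 = 623
  Σ(broken) = 2511 kJ
Bonds formed (products):
  C–Br: 2 × 269 = 538
  C–C: 1 × 333 = 333
  C–H: 4 × 423 = 1692
  Σ(formed) = 2563 kJ
ΔH = Σ(broken) − Σ(formed) = 2511 − 2563 = −52 kJ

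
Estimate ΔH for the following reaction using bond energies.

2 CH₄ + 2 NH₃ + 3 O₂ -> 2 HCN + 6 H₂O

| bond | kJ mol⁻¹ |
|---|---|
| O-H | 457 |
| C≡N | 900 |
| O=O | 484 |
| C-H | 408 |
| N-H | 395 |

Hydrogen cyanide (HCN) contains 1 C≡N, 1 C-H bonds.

Bonds broken (reactants):
  C-H: 8 × 408 = 3264
  N-H: 6 × 395 = 2370
  O=O: 3 × 484 = 1452
  Σ(broken) = 7086 kJ
Bonds formed (products):
  C≡N: 2 × 900 = 1800
  C-H: 2 × 408 = 816
  O-H: 12 × 457 = 5484
  Σ(formed) = 8100 kJ
ΔH = Σ(broken) − Σ(formed) = 7086 − 8100 = −1014 kJ

ΔH ≈ −1014 kJ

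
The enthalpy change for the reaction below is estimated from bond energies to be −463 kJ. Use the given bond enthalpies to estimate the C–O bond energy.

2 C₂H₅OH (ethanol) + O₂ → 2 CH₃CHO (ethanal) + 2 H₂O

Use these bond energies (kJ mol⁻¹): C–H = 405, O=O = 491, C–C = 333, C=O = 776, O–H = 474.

Let D be the C–O bond energy.
Σ(broken) = 2×333 + 10×405 + 2×D + 2×474 + 1×491 = 6155 + 2D
Σ(formed) = 2×333 + 8×405 + 2×776 + 4×474 = 7354
ΔH = Σ(broken) − Σ(formed) = (6155 + 2D) − (7354) = −1199 + 2D
Setting this equal to −463 kJ gives 2D = 736, so D = 368 kJ/mol.

D(C–O) ≈ 368 kJ/mol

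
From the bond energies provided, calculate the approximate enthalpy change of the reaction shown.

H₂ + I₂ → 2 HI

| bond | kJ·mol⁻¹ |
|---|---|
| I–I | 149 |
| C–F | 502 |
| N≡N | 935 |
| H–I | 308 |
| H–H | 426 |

Bonds broken (reactants):
  H–H: 1 × 426 = 426
  I–I: 1 × 149 = 149
  Σ(broken) = 575 kJ
Bonds formed (products):
  H–I: 2 × 308 = 616
  Σ(formed) = 616 kJ
ΔH = Σ(broken) − Σ(formed) = 575 − 616 = −41 kJ

ΔH ≈ −41 kJ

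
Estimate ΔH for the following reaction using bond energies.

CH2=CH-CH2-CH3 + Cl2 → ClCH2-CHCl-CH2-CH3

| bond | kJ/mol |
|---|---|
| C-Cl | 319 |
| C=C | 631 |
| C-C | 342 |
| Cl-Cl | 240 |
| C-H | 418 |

ΔH ≈ −109 kJ

Bonds broken (reactants):
  C-C: 2 × 342 = 684
  C-H: 8 × 418 = 3344
  C=C: 1 × 631 = 631
  Cl-Cl: 1 × 240 = 240
  Σ(broken) = 4899 kJ
Bonds formed (products):
  C-C: 3 × 342 = 1026
  C-Cl: 2 × 319 = 638
  C-H: 8 × 418 = 3344
  Σ(formed) = 5008 kJ
ΔH = Σ(broken) − Σ(formed) = 4899 − 5008 = −109 kJ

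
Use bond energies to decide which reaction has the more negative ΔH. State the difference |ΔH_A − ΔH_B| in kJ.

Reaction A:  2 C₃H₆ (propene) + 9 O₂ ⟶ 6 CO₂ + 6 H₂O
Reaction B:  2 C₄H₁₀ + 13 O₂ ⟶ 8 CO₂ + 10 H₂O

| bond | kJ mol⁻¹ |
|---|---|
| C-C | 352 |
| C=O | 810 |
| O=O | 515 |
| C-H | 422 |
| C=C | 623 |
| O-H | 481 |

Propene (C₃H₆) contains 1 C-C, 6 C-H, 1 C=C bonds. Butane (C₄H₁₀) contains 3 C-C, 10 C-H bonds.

Reaction B, by 1490 kJ

Reaction A:
  Bonds broken (reactants):
    C-C: 2 × 352 = 704
    C-H: 12 × 422 = 5064
    C=C: 2 × 623 = 1246
    O=O: 9 × 515 = 4635
    Σ(broken) = 11649 kJ
  Bonds formed (products):
    C=O: 12 × 810 = 9720
    O-H: 12 × 481 = 5772
    Σ(formed) = 15492 kJ
  ΔH_A = 11649 − 15492 = −3843 kJ
Reaction B:
  Bonds broken (reactants):
    C-C: 6 × 352 = 2112
    C-H: 20 × 422 = 8440
    O=O: 13 × 515 = 6695
    Σ(broken) = 17247 kJ
  Bonds formed (products):
    C=O: 16 × 810 = 12960
    O-H: 20 × 481 = 9620
    Σ(formed) = 22580 kJ
  ΔH_B = 17247 − 22580 = −5333 kJ
ΔH_A − ΔH_B = +1490 kJ, so reaction B has the more negative ΔH; |ΔH_A − ΔH_B| = 1490 kJ.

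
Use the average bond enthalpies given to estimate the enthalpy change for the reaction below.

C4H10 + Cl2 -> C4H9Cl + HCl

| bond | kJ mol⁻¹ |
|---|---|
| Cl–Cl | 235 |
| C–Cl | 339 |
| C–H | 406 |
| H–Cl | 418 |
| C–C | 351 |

Bonds broken (reactants):
  C–C: 3 × 351 = 1053
  C–H: 10 × 406 = 4060
  Cl–Cl: 1 × 235 = 235
  Σ(broken) = 5348 kJ
Bonds formed (products):
  C–C: 3 × 351 = 1053
  C–Cl: 1 × 339 = 339
  C–H: 9 × 406 = 3654
  H–Cl: 1 × 418 = 418
  Σ(formed) = 5464 kJ
ΔH = Σ(broken) − Σ(formed) = 5348 − 5464 = −116 kJ

ΔH ≈ −116 kJ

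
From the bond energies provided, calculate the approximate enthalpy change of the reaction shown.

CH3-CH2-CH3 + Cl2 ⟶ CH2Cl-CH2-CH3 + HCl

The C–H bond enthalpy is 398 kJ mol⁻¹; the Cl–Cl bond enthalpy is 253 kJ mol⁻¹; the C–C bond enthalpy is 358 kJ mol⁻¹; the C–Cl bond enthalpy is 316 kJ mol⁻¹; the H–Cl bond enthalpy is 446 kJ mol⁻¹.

Bonds broken (reactants):
  C–C: 2 × 358 = 716
  C–H: 8 × 398 = 3184
  Cl–Cl: 1 × 253 = 253
  Σ(broken) = 4153 kJ
Bonds formed (products):
  C–C: 2 × 358 = 716
  C–Cl: 1 × 316 = 316
  C–H: 7 × 398 = 2786
  H–Cl: 1 × 446 = 446
  Σ(formed) = 4264 kJ
ΔH = Σ(broken) − Σ(formed) = 4153 − 4264 = −111 kJ

ΔH ≈ −111 kJ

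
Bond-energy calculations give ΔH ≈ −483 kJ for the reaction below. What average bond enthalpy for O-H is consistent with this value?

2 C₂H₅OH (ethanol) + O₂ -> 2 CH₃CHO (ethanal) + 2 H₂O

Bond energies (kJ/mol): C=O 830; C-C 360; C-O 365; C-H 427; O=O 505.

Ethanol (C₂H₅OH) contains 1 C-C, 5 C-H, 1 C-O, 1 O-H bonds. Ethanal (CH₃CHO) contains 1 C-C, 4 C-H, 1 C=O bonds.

D(O-H) ≈ 456 kJ/mol

Let D be the O-H bond energy.
Σ(broken) = 2×360 + 10×427 + 2×365 + 2×D + 1×505 = 6225 + 2D
Σ(formed) = 2×360 + 8×427 + 2×830 + 4×D = 5796 + 4D
ΔH = Σ(broken) − Σ(formed) = (6225 + 2D) − (5796 + 4D) = +429 − 2D
Setting this equal to −483 kJ gives 2D = 912, so D = 456 kJ/mol.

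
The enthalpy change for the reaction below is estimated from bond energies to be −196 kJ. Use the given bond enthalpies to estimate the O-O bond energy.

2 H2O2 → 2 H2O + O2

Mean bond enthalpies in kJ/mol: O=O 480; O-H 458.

D(O-O) ≈ 142 kJ/mol

Let D be the O-O bond energy.
Σ(broken) = 4×458 + 2×D = 1832 + 2D
Σ(formed) = 4×458 + 1×480 = 2312
ΔH = Σ(broken) − Σ(formed) = (1832 + 2D) − (2312) = −480 + 2D
Setting this equal to −196 kJ gives 2D = 284, so D = 142 kJ/mol.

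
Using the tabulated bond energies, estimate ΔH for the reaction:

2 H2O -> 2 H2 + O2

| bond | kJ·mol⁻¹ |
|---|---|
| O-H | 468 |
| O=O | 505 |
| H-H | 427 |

ΔH ≈ +513 kJ

Bonds broken (reactants):
  O-H: 4 × 468 = 1872
  Σ(broken) = 1872 kJ
Bonds formed (products):
  H-H: 2 × 427 = 854
  O=O: 1 × 505 = 505
  Σ(formed) = 1359 kJ
ΔH = Σ(broken) − Σ(formed) = 1872 − 1359 = +513 kJ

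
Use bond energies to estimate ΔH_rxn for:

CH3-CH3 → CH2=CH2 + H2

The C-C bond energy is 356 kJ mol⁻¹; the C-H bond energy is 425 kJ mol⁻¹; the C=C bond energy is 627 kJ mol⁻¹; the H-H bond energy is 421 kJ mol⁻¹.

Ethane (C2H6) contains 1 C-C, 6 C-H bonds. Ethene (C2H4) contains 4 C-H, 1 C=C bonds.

ΔH ≈ +158 kJ

Bonds broken (reactants):
  C-C: 1 × 356 = 356
  C-H: 6 × 425 = 2550
  Σ(broken) = 2906 kJ
Bonds formed (products):
  C-H: 4 × 425 = 1700
  C=C: 1 × 627 = 627
  H-H: 1 × 421 = 421
  Σ(formed) = 2748 kJ
ΔH = Σ(broken) − Σ(formed) = 2906 − 2748 = +158 kJ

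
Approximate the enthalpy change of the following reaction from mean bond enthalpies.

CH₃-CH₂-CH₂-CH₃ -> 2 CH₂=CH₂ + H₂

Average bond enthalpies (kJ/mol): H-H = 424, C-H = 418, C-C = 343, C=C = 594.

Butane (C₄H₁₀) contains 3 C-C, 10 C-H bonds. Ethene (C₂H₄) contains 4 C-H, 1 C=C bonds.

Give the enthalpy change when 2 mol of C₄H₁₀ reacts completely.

ΔH = +506 kJ

Bonds broken (reactants):
  C-C: 3 × 343 = 1029
  C-H: 10 × 418 = 4180
  Σ(broken) = 5209 kJ
Bonds formed (products):
  C-H: 8 × 418 = 3344
  C=C: 2 × 594 = 1188
  H-H: 1 × 424 = 424
  Σ(formed) = 4956 kJ
ΔH = Σ(broken) − Σ(formed) = 5209 − 4956 = +253 kJ
For 2× the reaction as written: 2 × (+253) = +506 kJ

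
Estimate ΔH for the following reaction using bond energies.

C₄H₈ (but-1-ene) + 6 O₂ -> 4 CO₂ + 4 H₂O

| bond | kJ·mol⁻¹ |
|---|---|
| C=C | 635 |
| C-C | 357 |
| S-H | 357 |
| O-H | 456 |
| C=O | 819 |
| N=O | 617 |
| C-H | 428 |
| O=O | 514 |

Bonds broken (reactants):
  C-C: 2 × 357 = 714
  C-H: 8 × 428 = 3424
  C=C: 1 × 635 = 635
  O=O: 6 × 514 = 3084
  Σ(broken) = 7857 kJ
Bonds formed (products):
  C=O: 8 × 819 = 6552
  O-H: 8 × 456 = 3648
  Σ(formed) = 10200 kJ
ΔH = Σ(broken) − Σ(formed) = 7857 − 10200 = −2343 kJ

ΔH ≈ −2343 kJ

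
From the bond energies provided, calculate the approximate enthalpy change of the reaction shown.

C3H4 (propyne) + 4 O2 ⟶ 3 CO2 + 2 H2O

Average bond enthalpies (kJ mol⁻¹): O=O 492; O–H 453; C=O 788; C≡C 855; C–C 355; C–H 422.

ΔH ≈ −1674 kJ

Bonds broken (reactants):
  C≡C: 1 × 855 = 855
  C–C: 1 × 355 = 355
  C–H: 4 × 422 = 1688
  O=O: 4 × 492 = 1968
  Σ(broken) = 4866 kJ
Bonds formed (products):
  C=O: 6 × 788 = 4728
  O–H: 4 × 453 = 1812
  Σ(formed) = 6540 kJ
ΔH = Σ(broken) − Σ(formed) = 4866 − 6540 = −1674 kJ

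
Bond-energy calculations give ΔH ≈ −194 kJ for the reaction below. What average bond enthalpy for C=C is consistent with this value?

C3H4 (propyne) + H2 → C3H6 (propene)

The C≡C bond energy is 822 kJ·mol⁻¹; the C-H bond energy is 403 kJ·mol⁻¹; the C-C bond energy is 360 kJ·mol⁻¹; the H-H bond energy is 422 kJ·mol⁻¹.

D(C=C) ≈ 632 kJ/mol

Let D be the C=C bond energy.
Σ(broken) = 1×822 + 1×360 + 4×403 + 1×422 = 3216
Σ(formed) = 1×360 + 6×403 + 1×D = 2778 + D
ΔH = Σ(broken) − Σ(formed) = (3216) − (2778 + D) = +438 − D
Setting this equal to −194 kJ gives D = 632 kJ/mol.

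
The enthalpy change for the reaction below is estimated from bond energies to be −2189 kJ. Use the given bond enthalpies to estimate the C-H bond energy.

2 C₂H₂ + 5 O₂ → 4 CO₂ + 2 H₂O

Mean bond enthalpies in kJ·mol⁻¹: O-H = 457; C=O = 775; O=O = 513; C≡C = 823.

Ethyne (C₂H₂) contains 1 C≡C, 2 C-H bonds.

D(C-H) ≈ 407 kJ/mol

Let D be the C-H bond energy.
Σ(broken) = 2×823 + 4×D + 5×513 = 4211 + 4D
Σ(formed) = 8×775 + 4×457 = 8028
ΔH = Σ(broken) − Σ(formed) = (4211 + 4D) − (8028) = −3817 + 4D
Setting this equal to −2189 kJ gives 4D = 1628, so D = 407 kJ/mol.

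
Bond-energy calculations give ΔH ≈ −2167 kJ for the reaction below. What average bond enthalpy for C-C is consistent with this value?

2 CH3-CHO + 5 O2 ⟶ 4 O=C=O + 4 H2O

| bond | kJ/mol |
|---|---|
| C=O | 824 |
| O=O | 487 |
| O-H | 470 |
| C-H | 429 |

Let D be the C-C bond energy.
Σ(broken) = 2×D + 8×429 + 2×824 + 5×487 = 7515 + 2D
Σ(formed) = 8×824 + 8×470 = 10352
ΔH = Σ(broken) − Σ(formed) = (7515 + 2D) − (10352) = −2837 + 2D
Setting this equal to −2167 kJ gives 2D = 670, so D = 335 kJ/mol.

D(C-C) ≈ 335 kJ/mol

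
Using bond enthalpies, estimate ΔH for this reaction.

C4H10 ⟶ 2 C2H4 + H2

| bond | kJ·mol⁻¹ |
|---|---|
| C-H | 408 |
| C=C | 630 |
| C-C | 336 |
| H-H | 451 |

ΔH ≈ +113 kJ

Bonds broken (reactants):
  C-C: 3 × 336 = 1008
  C-H: 10 × 408 = 4080
  Σ(broken) = 5088 kJ
Bonds formed (products):
  C-H: 8 × 408 = 3264
  C=C: 2 × 630 = 1260
  H-H: 1 × 451 = 451
  Σ(formed) = 4975 kJ
ΔH = Σ(broken) − Σ(formed) = 5088 − 4975 = +113 kJ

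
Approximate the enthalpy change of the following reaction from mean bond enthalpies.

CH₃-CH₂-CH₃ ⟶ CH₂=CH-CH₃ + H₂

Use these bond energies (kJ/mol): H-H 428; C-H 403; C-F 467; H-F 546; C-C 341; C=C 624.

ΔH ≈ +95 kJ

Bonds broken (reactants):
  C-C: 2 × 341 = 682
  C-H: 8 × 403 = 3224
  Σ(broken) = 3906 kJ
Bonds formed (products):
  C-C: 1 × 341 = 341
  C-H: 6 × 403 = 2418
  C=C: 1 × 624 = 624
  H-H: 1 × 428 = 428
  Σ(formed) = 3811 kJ
ΔH = Σ(broken) − Σ(formed) = 3906 − 3811 = +95 kJ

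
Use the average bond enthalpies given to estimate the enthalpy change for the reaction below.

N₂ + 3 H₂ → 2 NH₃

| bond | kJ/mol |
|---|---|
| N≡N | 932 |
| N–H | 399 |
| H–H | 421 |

ΔH ≈ −199 kJ

Bonds broken (reactants):
  H–H: 3 × 421 = 1263
  N≡N: 1 × 932 = 932
  Σ(broken) = 2195 kJ
Bonds formed (products):
  N–H: 6 × 399 = 2394
  Σ(formed) = 2394 kJ
ΔH = Σ(broken) − Σ(formed) = 2195 − 2394 = −199 kJ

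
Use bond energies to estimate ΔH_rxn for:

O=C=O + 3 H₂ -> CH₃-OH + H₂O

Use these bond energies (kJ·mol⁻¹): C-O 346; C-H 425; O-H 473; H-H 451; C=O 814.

ΔH ≈ −59 kJ

Bonds broken (reactants):
  C=O: 2 × 814 = 1628
  H-H: 3 × 451 = 1353
  Σ(broken) = 2981 kJ
Bonds formed (products):
  C-H: 3 × 425 = 1275
  C-O: 1 × 346 = 346
  O-H: 3 × 473 = 1419
  Σ(formed) = 3040 kJ
ΔH = Σ(broken) − Σ(formed) = 2981 − 3040 = −59 kJ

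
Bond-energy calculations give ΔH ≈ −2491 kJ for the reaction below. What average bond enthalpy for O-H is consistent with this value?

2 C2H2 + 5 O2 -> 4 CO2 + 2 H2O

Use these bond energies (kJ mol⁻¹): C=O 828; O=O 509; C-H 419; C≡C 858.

Let D be the O-H bond energy.
Σ(broken) = 2×858 + 4×419 + 5×509 = 5937
Σ(formed) = 8×828 + 4×D = 6624 + 4D
ΔH = Σ(broken) − Σ(formed) = (5937) − (6624 + 4D) = −687 − 4D
Setting this equal to −2491 kJ gives 4D = 1804, so D = 451 kJ/mol.

D(O-H) ≈ 451 kJ/mol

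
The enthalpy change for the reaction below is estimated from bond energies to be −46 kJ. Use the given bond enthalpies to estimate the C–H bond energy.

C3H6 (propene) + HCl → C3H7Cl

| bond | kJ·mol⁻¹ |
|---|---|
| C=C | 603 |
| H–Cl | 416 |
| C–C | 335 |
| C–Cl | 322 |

Let D be the C–H bond energy.
Σ(broken) = 1×335 + 6×D + 1×603 + 1×416 = 1354 + 6D
Σ(formed) = 2×335 + 1×322 + 7×D = 992 + 7D
ΔH = Σ(broken) − Σ(formed) = (1354 + 6D) − (992 + 7D) = +362 − D
Setting this equal to −46 kJ gives D = 408 kJ/mol.

D(C–H) ≈ 408 kJ/mol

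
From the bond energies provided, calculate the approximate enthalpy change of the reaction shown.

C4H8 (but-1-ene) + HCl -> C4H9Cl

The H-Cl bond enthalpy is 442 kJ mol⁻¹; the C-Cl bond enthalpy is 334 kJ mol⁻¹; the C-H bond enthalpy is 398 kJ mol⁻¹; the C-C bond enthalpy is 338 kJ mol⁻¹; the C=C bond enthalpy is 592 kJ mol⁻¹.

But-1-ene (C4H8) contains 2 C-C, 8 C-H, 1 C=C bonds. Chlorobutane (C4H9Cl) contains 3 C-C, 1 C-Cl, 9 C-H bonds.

ΔH ≈ −36 kJ

Bonds broken (reactants):
  C-C: 2 × 338 = 676
  C-H: 8 × 398 = 3184
  C=C: 1 × 592 = 592
  H-Cl: 1 × 442 = 442
  Σ(broken) = 4894 kJ
Bonds formed (products):
  C-C: 3 × 338 = 1014
  C-Cl: 1 × 334 = 334
  C-H: 9 × 398 = 3582
  Σ(formed) = 4930 kJ
ΔH = Σ(broken) − Σ(formed) = 4894 − 4930 = −36 kJ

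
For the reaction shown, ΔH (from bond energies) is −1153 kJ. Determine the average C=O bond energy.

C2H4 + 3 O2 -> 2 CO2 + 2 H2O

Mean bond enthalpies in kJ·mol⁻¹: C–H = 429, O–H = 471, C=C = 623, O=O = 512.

D(C=O) ≈ 786 kJ/mol

Let D be the C=O bond energy.
Σ(broken) = 4×429 + 1×623 + 3×512 = 3875
Σ(formed) = 4×D + 4×471 = 1884 + 4D
ΔH = Σ(broken) − Σ(formed) = (3875) − (1884 + 4D) = +1991 − 4D
Setting this equal to −1153 kJ gives 4D = 3144, so D = 786 kJ/mol.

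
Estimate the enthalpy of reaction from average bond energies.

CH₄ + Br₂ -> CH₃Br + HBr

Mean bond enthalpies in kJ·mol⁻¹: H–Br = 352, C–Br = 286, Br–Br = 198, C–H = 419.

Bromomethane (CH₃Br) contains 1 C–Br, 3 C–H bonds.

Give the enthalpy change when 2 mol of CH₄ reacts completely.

Bonds broken (reactants):
  Br–Br: 1 × 198 = 198
  C–H: 4 × 419 = 1676
  Σ(broken) = 1874 kJ
Bonds formed (products):
  C–Br: 1 × 286 = 286
  C–H: 3 × 419 = 1257
  H–Br: 1 × 352 = 352
  Σ(formed) = 1895 kJ
ΔH = Σ(broken) − Σ(formed) = 1874 − 1895 = −21 kJ
For 2× the reaction as written: 2 × (−21) = −42 kJ

ΔH = −42 kJ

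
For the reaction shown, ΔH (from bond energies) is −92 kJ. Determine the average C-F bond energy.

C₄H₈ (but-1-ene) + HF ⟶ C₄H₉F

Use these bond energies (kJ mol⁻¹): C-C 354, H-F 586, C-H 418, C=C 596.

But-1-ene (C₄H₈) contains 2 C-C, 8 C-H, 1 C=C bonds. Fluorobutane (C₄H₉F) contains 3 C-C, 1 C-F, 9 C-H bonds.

Let D be the C-F bond energy.
Σ(broken) = 2×354 + 8×418 + 1×596 + 1×586 = 5234
Σ(formed) = 3×354 + 1×D + 9×418 = 4824 + D
ΔH = Σ(broken) − Σ(formed) = (5234) − (4824 + D) = +410 − D
Setting this equal to −92 kJ gives D = 502 kJ/mol.

D(C-F) ≈ 502 kJ/mol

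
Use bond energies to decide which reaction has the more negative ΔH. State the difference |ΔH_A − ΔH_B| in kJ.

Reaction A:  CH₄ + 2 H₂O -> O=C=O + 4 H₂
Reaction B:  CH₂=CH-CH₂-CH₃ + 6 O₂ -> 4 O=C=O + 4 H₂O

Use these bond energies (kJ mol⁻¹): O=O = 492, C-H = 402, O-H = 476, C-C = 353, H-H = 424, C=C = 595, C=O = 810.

Reaction A:
  Bonds broken (reactants):
    C-H: 4 × 402 = 1608
    O-H: 4 × 476 = 1904
    Σ(broken) = 3512 kJ
  Bonds formed (products):
    C=O: 2 × 810 = 1620
    H-H: 4 × 424 = 1696
    Σ(formed) = 3316 kJ
  ΔH_A = 3512 − 3316 = +196 kJ
Reaction B:
  Bonds broken (reactants):
    C-C: 2 × 353 = 706
    C-H: 8 × 402 = 3216
    C=C: 1 × 595 = 595
    O=O: 6 × 492 = 2952
    Σ(broken) = 7469 kJ
  Bonds formed (products):
    C=O: 8 × 810 = 6480
    O-H: 8 × 476 = 3808
    Σ(formed) = 10288 kJ
  ΔH_B = 7469 − 10288 = −2819 kJ
ΔH_A − ΔH_B = +3015 kJ, so reaction B has the more negative ΔH; |ΔH_A − ΔH_B| = 3015 kJ.

Reaction B, by 3015 kJ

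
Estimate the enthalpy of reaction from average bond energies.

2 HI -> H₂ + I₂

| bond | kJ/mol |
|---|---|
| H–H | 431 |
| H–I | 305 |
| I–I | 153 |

ΔH ≈ +26 kJ

Bonds broken (reactants):
  H–I: 2 × 305 = 610
  Σ(broken) = 610 kJ
Bonds formed (products):
  H–H: 1 × 431 = 431
  I–I: 1 × 153 = 153
  Σ(formed) = 584 kJ
ΔH = Σ(broken) − Σ(formed) = 610 − 584 = +26 kJ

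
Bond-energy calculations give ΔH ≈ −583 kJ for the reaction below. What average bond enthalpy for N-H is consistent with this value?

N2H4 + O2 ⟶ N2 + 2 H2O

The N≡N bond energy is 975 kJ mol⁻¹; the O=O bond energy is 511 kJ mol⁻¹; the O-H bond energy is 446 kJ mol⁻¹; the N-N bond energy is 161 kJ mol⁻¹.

Let D be the N-H bond energy.
Σ(broken) = 4×D + 1×161 + 1×511 = 672 + 4D
Σ(formed) = 1×975 + 4×446 = 2759
ΔH = Σ(broken) − Σ(formed) = (672 + 4D) − (2759) = −2087 + 4D
Setting this equal to −583 kJ gives 4D = 1504, so D = 376 kJ/mol.

D(N-H) ≈ 376 kJ/mol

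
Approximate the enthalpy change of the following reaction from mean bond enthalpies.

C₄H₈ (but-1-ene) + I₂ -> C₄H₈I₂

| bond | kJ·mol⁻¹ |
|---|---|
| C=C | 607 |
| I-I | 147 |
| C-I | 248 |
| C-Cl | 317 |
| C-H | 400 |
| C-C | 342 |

Bonds broken (reactants):
  C-C: 2 × 342 = 684
  C-H: 8 × 400 = 3200
  C=C: 1 × 607 = 607
  I-I: 1 × 147 = 147
  Σ(broken) = 4638 kJ
Bonds formed (products):
  C-C: 3 × 342 = 1026
  C-H: 8 × 400 = 3200
  C-I: 2 × 248 = 496
  Σ(formed) = 4722 kJ
ΔH = Σ(broken) − Σ(formed) = 4638 − 4722 = −84 kJ

ΔH ≈ −84 kJ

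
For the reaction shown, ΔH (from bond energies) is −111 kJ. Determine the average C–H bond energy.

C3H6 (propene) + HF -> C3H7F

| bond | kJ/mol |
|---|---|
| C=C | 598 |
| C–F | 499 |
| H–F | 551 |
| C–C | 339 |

D(C–H) ≈ 422 kJ/mol

Let D be the C–H bond energy.
Σ(broken) = 1×339 + 6×D + 1×598 + 1×551 = 1488 + 6D
Σ(formed) = 2×339 + 1×499 + 7×D = 1177 + 7D
ΔH = Σ(broken) − Σ(formed) = (1488 + 6D) − (1177 + 7D) = +311 − D
Setting this equal to −111 kJ gives D = 422 kJ/mol.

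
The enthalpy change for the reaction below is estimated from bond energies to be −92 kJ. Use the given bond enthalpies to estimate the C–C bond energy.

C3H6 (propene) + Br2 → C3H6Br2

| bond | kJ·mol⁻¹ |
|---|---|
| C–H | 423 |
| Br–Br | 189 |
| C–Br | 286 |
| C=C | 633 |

D(C–C) ≈ 342 kJ/mol

Let D be the C–C bond energy.
Σ(broken) = 1×189 + 1×D + 6×423 + 1×633 = 3360 + D
Σ(formed) = 2×286 + 2×D + 6×423 = 3110 + 2D
ΔH = Σ(broken) − Σ(formed) = (3360 + D) − (3110 + 2D) = +250 − D
Setting this equal to −92 kJ gives D = 342 kJ/mol.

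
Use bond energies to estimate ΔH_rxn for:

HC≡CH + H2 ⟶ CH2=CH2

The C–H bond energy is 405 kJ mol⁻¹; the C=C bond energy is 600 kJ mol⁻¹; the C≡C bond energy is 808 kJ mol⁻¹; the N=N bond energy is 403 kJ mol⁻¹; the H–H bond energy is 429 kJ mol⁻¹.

Bonds broken (reactants):
  C≡C: 1 × 808 = 808
  C–H: 2 × 405 = 810
  H–H: 1 × 429 = 429
  Σ(broken) = 2047 kJ
Bonds formed (products):
  C–H: 4 × 405 = 1620
  C=C: 1 × 600 = 600
  Σ(formed) = 2220 kJ
ΔH = Σ(broken) − Σ(formed) = 2047 − 2220 = −173 kJ

ΔH ≈ −173 kJ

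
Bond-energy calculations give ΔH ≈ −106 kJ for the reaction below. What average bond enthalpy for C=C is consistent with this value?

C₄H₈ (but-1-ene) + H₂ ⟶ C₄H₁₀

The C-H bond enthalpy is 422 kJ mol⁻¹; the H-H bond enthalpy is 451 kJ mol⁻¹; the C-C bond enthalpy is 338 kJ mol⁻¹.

Let D be the C=C bond energy.
Σ(broken) = 2×338 + 8×422 + 1×D + 1×451 = 4503 + D
Σ(formed) = 3×338 + 10×422 = 5234
ΔH = Σ(broken) − Σ(formed) = (4503 + D) − (5234) = −731 + D
Setting this equal to −106 kJ gives D = 625 kJ/mol.

D(C=C) ≈ 625 kJ/mol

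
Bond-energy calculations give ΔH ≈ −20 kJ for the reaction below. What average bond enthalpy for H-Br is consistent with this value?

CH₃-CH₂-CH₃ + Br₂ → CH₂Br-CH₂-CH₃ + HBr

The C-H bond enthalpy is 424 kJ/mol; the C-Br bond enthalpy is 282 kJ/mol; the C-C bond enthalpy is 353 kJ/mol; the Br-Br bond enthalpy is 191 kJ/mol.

D(H-Br) ≈ 353 kJ/mol

Let D be the H-Br bond energy.
Σ(broken) = 1×191 + 2×353 + 8×424 = 4289
Σ(formed) = 1×282 + 2×353 + 7×424 + 1×D = 3956 + D
ΔH = Σ(broken) − Σ(formed) = (4289) − (3956 + D) = +333 − D
Setting this equal to −20 kJ gives D = 353 kJ/mol.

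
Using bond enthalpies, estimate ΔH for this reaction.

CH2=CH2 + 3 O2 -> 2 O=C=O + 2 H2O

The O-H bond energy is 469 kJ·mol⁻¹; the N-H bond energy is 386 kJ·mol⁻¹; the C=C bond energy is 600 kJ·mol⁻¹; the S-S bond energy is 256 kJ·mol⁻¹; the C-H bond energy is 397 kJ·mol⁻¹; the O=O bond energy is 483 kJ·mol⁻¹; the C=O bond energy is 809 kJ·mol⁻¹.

ΔH ≈ −1475 kJ

Bonds broken (reactants):
  C-H: 4 × 397 = 1588
  C=C: 1 × 600 = 600
  O=O: 3 × 483 = 1449
  Σ(broken) = 3637 kJ
Bonds formed (products):
  C=O: 4 × 809 = 3236
  O-H: 4 × 469 = 1876
  Σ(formed) = 5112 kJ
ΔH = Σ(broken) − Σ(formed) = 3637 − 5112 = −1475 kJ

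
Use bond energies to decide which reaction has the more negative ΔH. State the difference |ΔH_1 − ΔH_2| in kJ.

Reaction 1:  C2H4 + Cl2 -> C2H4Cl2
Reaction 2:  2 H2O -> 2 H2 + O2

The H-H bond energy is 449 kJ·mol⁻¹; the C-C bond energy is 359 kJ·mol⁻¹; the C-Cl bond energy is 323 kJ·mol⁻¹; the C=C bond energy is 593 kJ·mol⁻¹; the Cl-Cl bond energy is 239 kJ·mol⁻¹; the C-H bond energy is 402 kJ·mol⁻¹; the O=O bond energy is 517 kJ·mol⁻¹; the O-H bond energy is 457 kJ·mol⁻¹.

Reaction 1, by 586 kJ

Reaction 1:
  Bonds broken (reactants):
    C-H: 4 × 402 = 1608
    C=C: 1 × 593 = 593
    Cl-Cl: 1 × 239 = 239
    Σ(broken) = 2440 kJ
  Bonds formed (products):
    C-C: 1 × 359 = 359
    C-Cl: 2 × 323 = 646
    C-H: 4 × 402 = 1608
    Σ(formed) = 2613 kJ
  ΔH_1 = 2440 − 2613 = −173 kJ
Reaction 2:
  Bonds broken (reactants):
    O-H: 4 × 457 = 1828
    Σ(broken) = 1828 kJ
  Bonds formed (products):
    H-H: 2 × 449 = 898
    O=O: 1 × 517 = 517
    Σ(formed) = 1415 kJ
  ΔH_2 = 1828 − 1415 = +413 kJ
ΔH_1 − ΔH_2 = −586 kJ, so reaction 1 has the more negative ΔH; |ΔH_1 − ΔH_2| = 586 kJ.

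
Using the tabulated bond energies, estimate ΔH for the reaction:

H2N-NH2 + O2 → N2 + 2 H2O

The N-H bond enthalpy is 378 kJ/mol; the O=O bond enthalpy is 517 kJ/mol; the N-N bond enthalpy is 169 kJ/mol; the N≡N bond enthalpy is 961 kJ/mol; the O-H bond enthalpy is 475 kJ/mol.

Bonds broken (reactants):
  N-H: 4 × 378 = 1512
  N-N: 1 × 169 = 169
  O=O: 1 × 517 = 517
  Σ(broken) = 2198 kJ
Bonds formed (products):
  N≡N: 1 × 961 = 961
  O-H: 4 × 475 = 1900
  Σ(formed) = 2861 kJ
ΔH = Σ(broken) − Σ(formed) = 2198 − 2861 = −663 kJ

ΔH ≈ −663 kJ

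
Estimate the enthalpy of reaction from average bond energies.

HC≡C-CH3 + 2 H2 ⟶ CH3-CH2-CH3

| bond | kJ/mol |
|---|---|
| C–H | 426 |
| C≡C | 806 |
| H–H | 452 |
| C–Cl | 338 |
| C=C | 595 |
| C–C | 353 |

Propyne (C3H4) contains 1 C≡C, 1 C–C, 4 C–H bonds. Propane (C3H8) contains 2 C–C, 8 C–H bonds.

Bonds broken (reactants):
  C≡C: 1 × 806 = 806
  C–C: 1 × 353 = 353
  C–H: 4 × 426 = 1704
  H–H: 2 × 452 = 904
  Σ(broken) = 3767 kJ
Bonds formed (products):
  C–C: 2 × 353 = 706
  C–H: 8 × 426 = 3408
  Σ(formed) = 4114 kJ
ΔH = Σ(broken) − Σ(formed) = 3767 − 4114 = −347 kJ

ΔH ≈ −347 kJ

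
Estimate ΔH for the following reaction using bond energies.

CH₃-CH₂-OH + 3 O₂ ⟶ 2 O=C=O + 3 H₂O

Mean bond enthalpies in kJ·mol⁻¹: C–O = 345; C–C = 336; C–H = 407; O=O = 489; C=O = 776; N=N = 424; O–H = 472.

Bonds broken (reactants):
  C–C: 1 × 336 = 336
  C–H: 5 × 407 = 2035
  C–O: 1 × 345 = 345
  O–H: 1 × 472 = 472
  O=O: 3 × 489 = 1467
  Σ(broken) = 4655 kJ
Bonds formed (products):
  C=O: 4 × 776 = 3104
  O–H: 6 × 472 = 2832
  Σ(formed) = 5936 kJ
ΔH = Σ(broken) − Σ(formed) = 4655 − 5936 = −1281 kJ

ΔH ≈ −1281 kJ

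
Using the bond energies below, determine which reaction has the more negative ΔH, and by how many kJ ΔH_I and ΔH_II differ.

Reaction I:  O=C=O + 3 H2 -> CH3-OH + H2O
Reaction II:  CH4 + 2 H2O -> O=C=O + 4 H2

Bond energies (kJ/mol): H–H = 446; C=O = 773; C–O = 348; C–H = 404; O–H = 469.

Reaction I:
  Bonds broken (reactants):
    C=O: 2 × 773 = 1546
    H–H: 3 × 446 = 1338
    Σ(broken) = 2884 kJ
  Bonds formed (products):
    C–H: 3 × 404 = 1212
    C–O: 1 × 348 = 348
    O–H: 3 × 469 = 1407
    Σ(formed) = 2967 kJ
  ΔH_I = 2884 − 2967 = −83 kJ
Reaction II:
  Bonds broken (reactants):
    C–H: 4 × 404 = 1616
    O–H: 4 × 469 = 1876
    Σ(broken) = 3492 kJ
  Bonds formed (products):
    C=O: 2 × 773 = 1546
    H–H: 4 × 446 = 1784
    Σ(formed) = 3330 kJ
  ΔH_II = 3492 − 3330 = +162 kJ
ΔH_I − ΔH_II = −245 kJ, so reaction I has the more negative ΔH; |ΔH_I − ΔH_II| = 245 kJ.

Reaction I, by 245 kJ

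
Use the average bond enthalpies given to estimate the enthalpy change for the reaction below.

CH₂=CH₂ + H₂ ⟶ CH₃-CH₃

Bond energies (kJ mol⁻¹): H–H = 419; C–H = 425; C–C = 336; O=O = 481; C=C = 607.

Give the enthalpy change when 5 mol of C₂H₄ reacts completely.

Bonds broken (reactants):
  C–H: 4 × 425 = 1700
  C=C: 1 × 607 = 607
  H–H: 1 × 419 = 419
  Σ(broken) = 2726 kJ
Bonds formed (products):
  C–C: 1 × 336 = 336
  C–H: 6 × 425 = 2550
  Σ(formed) = 2886 kJ
ΔH = Σ(broken) − Σ(formed) = 2726 − 2886 = −160 kJ
For 5× the reaction as written: 5 × (−160) = −800 kJ

ΔH = −800 kJ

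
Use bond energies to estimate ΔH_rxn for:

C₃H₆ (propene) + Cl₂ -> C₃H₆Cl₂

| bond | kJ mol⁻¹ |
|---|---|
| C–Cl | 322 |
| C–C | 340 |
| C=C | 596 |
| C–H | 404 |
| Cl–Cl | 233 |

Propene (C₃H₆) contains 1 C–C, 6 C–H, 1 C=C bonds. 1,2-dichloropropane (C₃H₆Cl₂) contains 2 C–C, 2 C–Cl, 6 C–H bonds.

Bonds broken (reactants):
  C–C: 1 × 340 = 340
  C–H: 6 × 404 = 2424
  C=C: 1 × 596 = 596
  Cl–Cl: 1 × 233 = 233
  Σ(broken) = 3593 kJ
Bonds formed (products):
  C–C: 2 × 340 = 680
  C–Cl: 2 × 322 = 644
  C–H: 6 × 404 = 2424
  Σ(formed) = 3748 kJ
ΔH = Σ(broken) − Σ(formed) = 3593 − 3748 = −155 kJ

ΔH ≈ −155 kJ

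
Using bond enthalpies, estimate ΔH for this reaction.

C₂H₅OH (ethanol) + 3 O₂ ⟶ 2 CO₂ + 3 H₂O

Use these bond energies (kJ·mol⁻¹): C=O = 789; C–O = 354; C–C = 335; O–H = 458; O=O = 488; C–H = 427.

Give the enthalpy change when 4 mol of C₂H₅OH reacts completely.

ΔH = −4632 kJ

Bonds broken (reactants):
  C–C: 1 × 335 = 335
  C–H: 5 × 427 = 2135
  C–O: 1 × 354 = 354
  O–H: 1 × 458 = 458
  O=O: 3 × 488 = 1464
  Σ(broken) = 4746 kJ
Bonds formed (products):
  C=O: 4 × 789 = 3156
  O–H: 6 × 458 = 2748
  Σ(formed) = 5904 kJ
ΔH = Σ(broken) − Σ(formed) = 4746 − 5904 = −1158 kJ
For 4× the reaction as written: 4 × (−1158) = −4632 kJ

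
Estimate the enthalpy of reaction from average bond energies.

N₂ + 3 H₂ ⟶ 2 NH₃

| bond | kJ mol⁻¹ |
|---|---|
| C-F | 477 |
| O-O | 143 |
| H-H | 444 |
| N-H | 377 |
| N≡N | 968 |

Bonds broken (reactants):
  H-H: 3 × 444 = 1332
  N≡N: 1 × 968 = 968
  Σ(broken) = 2300 kJ
Bonds formed (products):
  N-H: 6 × 377 = 2262
  Σ(formed) = 2262 kJ
ΔH = Σ(broken) − Σ(formed) = 2300 − 2262 = +38 kJ

ΔH ≈ +38 kJ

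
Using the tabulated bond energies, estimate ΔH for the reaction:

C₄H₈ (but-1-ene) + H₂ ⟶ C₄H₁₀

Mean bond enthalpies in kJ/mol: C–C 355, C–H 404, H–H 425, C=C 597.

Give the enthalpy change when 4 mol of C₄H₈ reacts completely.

ΔH = −564 kJ

Bonds broken (reactants):
  C–C: 2 × 355 = 710
  C–H: 8 × 404 = 3232
  C=C: 1 × 597 = 597
  H–H: 1 × 425 = 425
  Σ(broken) = 4964 kJ
Bonds formed (products):
  C–C: 3 × 355 = 1065
  C–H: 10 × 404 = 4040
  Σ(formed) = 5105 kJ
ΔH = Σ(broken) − Σ(formed) = 4964 − 5105 = −141 kJ
For 4× the reaction as written: 4 × (−141) = −564 kJ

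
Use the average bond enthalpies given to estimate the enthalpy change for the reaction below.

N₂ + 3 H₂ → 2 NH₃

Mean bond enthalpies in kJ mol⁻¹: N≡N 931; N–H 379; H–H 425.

Bonds broken (reactants):
  H–H: 3 × 425 = 1275
  N≡N: 1 × 931 = 931
  Σ(broken) = 2206 kJ
Bonds formed (products):
  N–H: 6 × 379 = 2274
  Σ(formed) = 2274 kJ
ΔH = Σ(broken) − Σ(formed) = 2206 − 2274 = −68 kJ

ΔH ≈ −68 kJ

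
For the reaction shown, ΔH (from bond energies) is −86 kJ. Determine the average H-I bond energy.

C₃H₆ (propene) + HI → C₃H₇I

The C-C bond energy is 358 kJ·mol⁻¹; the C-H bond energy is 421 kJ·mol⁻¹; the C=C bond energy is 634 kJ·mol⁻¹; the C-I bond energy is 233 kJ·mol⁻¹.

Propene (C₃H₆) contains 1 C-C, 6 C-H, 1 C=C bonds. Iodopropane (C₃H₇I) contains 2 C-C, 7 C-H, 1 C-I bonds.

Let D be the H-I bond energy.
Σ(broken) = 1×358 + 6×421 + 1×634 + 1×D = 3518 + D
Σ(formed) = 2×358 + 7×421 + 1×233 = 3896
ΔH = Σ(broken) − Σ(formed) = (3518 + D) − (3896) = −378 + D
Setting this equal to −86 kJ gives D = 292 kJ/mol.

D(H-I) ≈ 292 kJ/mol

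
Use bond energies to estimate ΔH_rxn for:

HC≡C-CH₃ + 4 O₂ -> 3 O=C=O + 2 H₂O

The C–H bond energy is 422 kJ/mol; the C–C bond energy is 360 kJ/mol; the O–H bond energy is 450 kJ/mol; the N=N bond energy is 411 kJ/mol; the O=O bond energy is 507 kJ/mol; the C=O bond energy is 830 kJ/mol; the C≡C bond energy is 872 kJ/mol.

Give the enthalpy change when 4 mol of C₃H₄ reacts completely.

Bonds broken (reactants):
  C≡C: 1 × 872 = 872
  C–C: 1 × 360 = 360
  C–H: 4 × 422 = 1688
  O=O: 4 × 507 = 2028
  Σ(broken) = 4948 kJ
Bonds formed (products):
  C=O: 6 × 830 = 4980
  O–H: 4 × 450 = 1800
  Σ(formed) = 6780 kJ
ΔH = Σ(broken) − Σ(formed) = 4948 − 6780 = −1832 kJ
For 4× the reaction as written: 4 × (−1832) = −7328 kJ

ΔH = −7328 kJ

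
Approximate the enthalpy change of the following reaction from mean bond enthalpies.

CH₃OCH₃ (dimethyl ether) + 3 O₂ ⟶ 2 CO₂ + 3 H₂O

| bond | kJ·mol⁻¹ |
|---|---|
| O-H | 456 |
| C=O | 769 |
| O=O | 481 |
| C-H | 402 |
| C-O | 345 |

ΔH ≈ −1267 kJ

Bonds broken (reactants):
  C-H: 6 × 402 = 2412
  C-O: 2 × 345 = 690
  O=O: 3 × 481 = 1443
  Σ(broken) = 4545 kJ
Bonds formed (products):
  C=O: 4 × 769 = 3076
  O-H: 6 × 456 = 2736
  Σ(formed) = 5812 kJ
ΔH = Σ(broken) − Σ(formed) = 4545 − 5812 = −1267 kJ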